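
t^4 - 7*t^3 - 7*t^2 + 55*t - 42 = (t - 7)*(t - 2)*(t - 1)*(t + 3)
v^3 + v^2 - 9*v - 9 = (v - 3)*(v + 1)*(v + 3)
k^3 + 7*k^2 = k^2*(k + 7)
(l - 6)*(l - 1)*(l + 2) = l^3 - 5*l^2 - 8*l + 12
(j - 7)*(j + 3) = j^2 - 4*j - 21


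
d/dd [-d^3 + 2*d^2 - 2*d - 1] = -3*d^2 + 4*d - 2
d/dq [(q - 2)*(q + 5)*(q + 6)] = 3*q^2 + 18*q + 8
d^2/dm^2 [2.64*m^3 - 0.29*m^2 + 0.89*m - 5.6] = 15.84*m - 0.58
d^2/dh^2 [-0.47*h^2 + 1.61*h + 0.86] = -0.940000000000000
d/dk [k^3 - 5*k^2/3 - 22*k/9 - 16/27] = 3*k^2 - 10*k/3 - 22/9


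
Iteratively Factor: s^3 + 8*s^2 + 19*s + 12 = (s + 1)*(s^2 + 7*s + 12) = (s + 1)*(s + 4)*(s + 3)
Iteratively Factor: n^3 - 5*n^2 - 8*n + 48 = (n - 4)*(n^2 - n - 12) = (n - 4)^2*(n + 3)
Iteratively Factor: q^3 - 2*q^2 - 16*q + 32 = (q - 4)*(q^2 + 2*q - 8) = (q - 4)*(q - 2)*(q + 4)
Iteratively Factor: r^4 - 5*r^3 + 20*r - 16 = (r - 2)*(r^3 - 3*r^2 - 6*r + 8) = (r - 4)*(r - 2)*(r^2 + r - 2) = (r - 4)*(r - 2)*(r + 2)*(r - 1)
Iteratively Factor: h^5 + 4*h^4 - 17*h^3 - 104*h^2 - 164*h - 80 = (h + 2)*(h^4 + 2*h^3 - 21*h^2 - 62*h - 40) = (h - 5)*(h + 2)*(h^3 + 7*h^2 + 14*h + 8) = (h - 5)*(h + 2)^2*(h^2 + 5*h + 4) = (h - 5)*(h + 2)^2*(h + 4)*(h + 1)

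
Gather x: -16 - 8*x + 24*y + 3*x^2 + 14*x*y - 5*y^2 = 3*x^2 + x*(14*y - 8) - 5*y^2 + 24*y - 16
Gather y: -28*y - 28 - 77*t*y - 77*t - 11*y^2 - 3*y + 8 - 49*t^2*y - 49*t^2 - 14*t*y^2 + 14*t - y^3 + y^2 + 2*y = -49*t^2 - 63*t - y^3 + y^2*(-14*t - 10) + y*(-49*t^2 - 77*t - 29) - 20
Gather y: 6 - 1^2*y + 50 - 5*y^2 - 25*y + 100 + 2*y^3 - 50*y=2*y^3 - 5*y^2 - 76*y + 156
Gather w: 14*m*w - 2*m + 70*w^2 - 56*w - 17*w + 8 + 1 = -2*m + 70*w^2 + w*(14*m - 73) + 9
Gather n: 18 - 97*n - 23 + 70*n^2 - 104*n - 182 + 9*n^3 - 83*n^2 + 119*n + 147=9*n^3 - 13*n^2 - 82*n - 40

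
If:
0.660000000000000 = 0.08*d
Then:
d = 8.25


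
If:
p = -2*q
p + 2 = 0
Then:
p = -2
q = 1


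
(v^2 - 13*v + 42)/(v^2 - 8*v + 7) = (v - 6)/(v - 1)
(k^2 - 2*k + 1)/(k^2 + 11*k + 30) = (k^2 - 2*k + 1)/(k^2 + 11*k + 30)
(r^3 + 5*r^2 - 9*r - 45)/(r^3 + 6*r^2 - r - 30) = (r - 3)/(r - 2)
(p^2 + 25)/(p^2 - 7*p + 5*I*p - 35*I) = (p - 5*I)/(p - 7)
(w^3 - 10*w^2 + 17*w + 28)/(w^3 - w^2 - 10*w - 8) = (w - 7)/(w + 2)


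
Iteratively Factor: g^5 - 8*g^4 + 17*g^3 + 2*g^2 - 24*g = (g - 3)*(g^4 - 5*g^3 + 2*g^2 + 8*g) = (g - 3)*(g + 1)*(g^3 - 6*g^2 + 8*g) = (g - 3)*(g - 2)*(g + 1)*(g^2 - 4*g) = g*(g - 3)*(g - 2)*(g + 1)*(g - 4)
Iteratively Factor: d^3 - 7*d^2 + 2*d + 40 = (d - 4)*(d^2 - 3*d - 10) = (d - 4)*(d + 2)*(d - 5)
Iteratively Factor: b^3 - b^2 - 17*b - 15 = (b - 5)*(b^2 + 4*b + 3) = (b - 5)*(b + 1)*(b + 3)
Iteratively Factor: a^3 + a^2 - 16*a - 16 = (a + 1)*(a^2 - 16) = (a - 4)*(a + 1)*(a + 4)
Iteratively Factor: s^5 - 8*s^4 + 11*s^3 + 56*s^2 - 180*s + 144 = (s + 3)*(s^4 - 11*s^3 + 44*s^2 - 76*s + 48) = (s - 4)*(s + 3)*(s^3 - 7*s^2 + 16*s - 12) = (s - 4)*(s - 2)*(s + 3)*(s^2 - 5*s + 6) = (s - 4)*(s - 2)^2*(s + 3)*(s - 3)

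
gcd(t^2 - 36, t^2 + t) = 1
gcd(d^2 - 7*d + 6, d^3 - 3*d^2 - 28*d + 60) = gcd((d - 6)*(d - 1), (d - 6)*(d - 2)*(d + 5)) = d - 6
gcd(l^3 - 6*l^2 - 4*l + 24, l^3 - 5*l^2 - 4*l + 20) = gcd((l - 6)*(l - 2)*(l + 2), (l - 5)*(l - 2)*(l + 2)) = l^2 - 4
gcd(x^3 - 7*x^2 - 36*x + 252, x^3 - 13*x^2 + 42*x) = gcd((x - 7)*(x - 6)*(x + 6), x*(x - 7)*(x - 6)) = x^2 - 13*x + 42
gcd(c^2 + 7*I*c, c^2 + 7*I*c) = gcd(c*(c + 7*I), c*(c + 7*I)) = c^2 + 7*I*c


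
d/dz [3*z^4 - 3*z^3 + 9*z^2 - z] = 12*z^3 - 9*z^2 + 18*z - 1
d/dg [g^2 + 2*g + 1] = 2*g + 2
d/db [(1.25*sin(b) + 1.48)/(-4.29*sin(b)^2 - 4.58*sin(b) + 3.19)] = (5.3625*sin(b)^2 + 12.6984*sin(b) + 10.7659)*cos(b)/(18.4041*sin(b)^4 + 39.2964*sin(b)^3 - 6.3938*sin(b)^2 - 29.2204*sin(b) + 10.1761)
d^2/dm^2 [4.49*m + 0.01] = 0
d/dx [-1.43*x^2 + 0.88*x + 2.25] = 0.88 - 2.86*x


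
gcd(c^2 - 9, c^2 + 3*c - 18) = c - 3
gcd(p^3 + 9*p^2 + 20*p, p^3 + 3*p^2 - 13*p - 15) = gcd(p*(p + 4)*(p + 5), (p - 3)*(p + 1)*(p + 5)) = p + 5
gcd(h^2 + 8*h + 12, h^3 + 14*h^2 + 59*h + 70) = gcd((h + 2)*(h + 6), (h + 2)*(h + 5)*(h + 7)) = h + 2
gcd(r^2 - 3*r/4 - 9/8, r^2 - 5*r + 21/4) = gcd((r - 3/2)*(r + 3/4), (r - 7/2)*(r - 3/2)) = r - 3/2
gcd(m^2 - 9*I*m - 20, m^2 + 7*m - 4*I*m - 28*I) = m - 4*I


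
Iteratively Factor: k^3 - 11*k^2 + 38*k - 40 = (k - 2)*(k^2 - 9*k + 20) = (k - 4)*(k - 2)*(k - 5)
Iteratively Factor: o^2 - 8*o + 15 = (o - 5)*(o - 3)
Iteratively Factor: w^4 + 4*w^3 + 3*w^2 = (w)*(w^3 + 4*w^2 + 3*w) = w*(w + 3)*(w^2 + w) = w^2*(w + 3)*(w + 1)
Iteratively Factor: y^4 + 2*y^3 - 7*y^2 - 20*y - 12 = (y - 3)*(y^3 + 5*y^2 + 8*y + 4) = (y - 3)*(y + 1)*(y^2 + 4*y + 4) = (y - 3)*(y + 1)*(y + 2)*(y + 2)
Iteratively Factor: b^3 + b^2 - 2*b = (b - 1)*(b^2 + 2*b) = b*(b - 1)*(b + 2)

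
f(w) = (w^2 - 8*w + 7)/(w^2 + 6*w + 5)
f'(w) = (-2*w - 6)*(w^2 - 8*w + 7)/(w^2 + 6*w + 5)^2 + (2*w - 8)/(w^2 + 6*w + 5)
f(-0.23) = 2.42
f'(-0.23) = -5.96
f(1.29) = -0.11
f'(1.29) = -0.31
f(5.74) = -0.08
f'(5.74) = 0.07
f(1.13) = -0.06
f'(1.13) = -0.40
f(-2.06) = -8.90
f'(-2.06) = -1.48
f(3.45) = -0.23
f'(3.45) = 0.05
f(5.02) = -0.13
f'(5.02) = 0.07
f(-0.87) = 27.41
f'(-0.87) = -235.63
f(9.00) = 0.11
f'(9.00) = 0.05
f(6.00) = -0.06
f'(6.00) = 0.07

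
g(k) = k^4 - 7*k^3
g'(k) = 4*k^3 - 21*k^2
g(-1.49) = 28.08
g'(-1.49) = -59.85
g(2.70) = -84.64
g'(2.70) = -74.36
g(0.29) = -0.16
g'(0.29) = -1.67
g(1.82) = -31.23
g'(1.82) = -45.45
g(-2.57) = 162.45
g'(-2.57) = -206.60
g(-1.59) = 34.53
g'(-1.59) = -69.17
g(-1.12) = 11.41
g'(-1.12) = -31.96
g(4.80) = -243.30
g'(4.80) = -41.47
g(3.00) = -108.00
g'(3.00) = -81.00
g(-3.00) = 270.00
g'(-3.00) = -297.00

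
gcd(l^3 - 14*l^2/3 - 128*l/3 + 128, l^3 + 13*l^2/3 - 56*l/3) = l - 8/3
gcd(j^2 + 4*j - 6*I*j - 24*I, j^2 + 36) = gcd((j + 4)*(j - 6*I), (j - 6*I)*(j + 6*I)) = j - 6*I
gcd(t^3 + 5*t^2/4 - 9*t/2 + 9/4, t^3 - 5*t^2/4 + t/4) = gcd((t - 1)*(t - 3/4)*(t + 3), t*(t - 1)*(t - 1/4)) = t - 1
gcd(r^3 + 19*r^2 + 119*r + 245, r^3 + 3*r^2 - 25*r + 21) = r + 7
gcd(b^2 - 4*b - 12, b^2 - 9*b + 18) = b - 6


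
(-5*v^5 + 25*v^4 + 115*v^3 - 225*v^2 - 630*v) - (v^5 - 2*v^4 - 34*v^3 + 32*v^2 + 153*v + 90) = -6*v^5 + 27*v^4 + 149*v^3 - 257*v^2 - 783*v - 90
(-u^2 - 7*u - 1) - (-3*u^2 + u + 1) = 2*u^2 - 8*u - 2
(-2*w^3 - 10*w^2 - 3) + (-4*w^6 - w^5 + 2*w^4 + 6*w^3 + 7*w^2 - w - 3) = -4*w^6 - w^5 + 2*w^4 + 4*w^3 - 3*w^2 - w - 6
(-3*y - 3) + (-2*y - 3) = -5*y - 6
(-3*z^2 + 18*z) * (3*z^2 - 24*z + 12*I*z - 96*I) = -9*z^4 + 126*z^3 - 36*I*z^3 - 432*z^2 + 504*I*z^2 - 1728*I*z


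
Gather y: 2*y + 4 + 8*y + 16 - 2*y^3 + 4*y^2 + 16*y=-2*y^3 + 4*y^2 + 26*y + 20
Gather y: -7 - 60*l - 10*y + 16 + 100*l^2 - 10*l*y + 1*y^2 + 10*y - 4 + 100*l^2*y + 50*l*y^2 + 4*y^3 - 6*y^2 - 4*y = 100*l^2 - 60*l + 4*y^3 + y^2*(50*l - 5) + y*(100*l^2 - 10*l - 4) + 5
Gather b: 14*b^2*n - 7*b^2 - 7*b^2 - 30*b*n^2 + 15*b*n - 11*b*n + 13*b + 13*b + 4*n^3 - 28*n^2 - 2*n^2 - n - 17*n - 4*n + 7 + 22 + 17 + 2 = b^2*(14*n - 14) + b*(-30*n^2 + 4*n + 26) + 4*n^3 - 30*n^2 - 22*n + 48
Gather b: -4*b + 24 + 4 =28 - 4*b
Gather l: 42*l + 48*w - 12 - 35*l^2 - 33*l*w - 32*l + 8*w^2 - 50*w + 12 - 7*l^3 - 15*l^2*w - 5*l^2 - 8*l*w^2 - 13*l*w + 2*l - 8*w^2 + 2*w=-7*l^3 + l^2*(-15*w - 40) + l*(-8*w^2 - 46*w + 12)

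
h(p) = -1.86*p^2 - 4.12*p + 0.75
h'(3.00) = -15.28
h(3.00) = -28.35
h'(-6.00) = 18.20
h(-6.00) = -41.49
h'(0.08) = -4.42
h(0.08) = 0.41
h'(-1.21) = 0.38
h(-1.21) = 3.01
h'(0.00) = -4.12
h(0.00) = 0.75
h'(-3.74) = 9.79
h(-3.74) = -9.86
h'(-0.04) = -3.97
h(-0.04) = 0.91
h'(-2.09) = 3.65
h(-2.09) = 1.24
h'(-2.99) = 7.00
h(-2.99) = -3.56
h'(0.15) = -4.68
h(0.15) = 0.09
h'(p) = -3.72*p - 4.12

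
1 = 1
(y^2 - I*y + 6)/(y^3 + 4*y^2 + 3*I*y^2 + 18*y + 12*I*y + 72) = (y + 2*I)/(y^2 + y*(4 + 6*I) + 24*I)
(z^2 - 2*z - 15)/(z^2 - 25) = (z + 3)/(z + 5)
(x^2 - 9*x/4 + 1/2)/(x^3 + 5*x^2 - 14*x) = (x - 1/4)/(x*(x + 7))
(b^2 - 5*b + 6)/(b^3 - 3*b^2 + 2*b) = (b - 3)/(b*(b - 1))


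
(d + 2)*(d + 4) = d^2 + 6*d + 8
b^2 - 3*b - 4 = (b - 4)*(b + 1)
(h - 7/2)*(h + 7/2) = h^2 - 49/4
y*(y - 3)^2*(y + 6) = y^4 - 27*y^2 + 54*y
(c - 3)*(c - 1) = c^2 - 4*c + 3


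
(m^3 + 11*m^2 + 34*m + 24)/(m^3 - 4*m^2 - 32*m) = (m^2 + 7*m + 6)/(m*(m - 8))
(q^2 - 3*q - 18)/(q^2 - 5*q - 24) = (q - 6)/(q - 8)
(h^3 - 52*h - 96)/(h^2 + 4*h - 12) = (h^2 - 6*h - 16)/(h - 2)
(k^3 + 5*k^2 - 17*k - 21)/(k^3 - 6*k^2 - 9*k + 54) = (k^2 + 8*k + 7)/(k^2 - 3*k - 18)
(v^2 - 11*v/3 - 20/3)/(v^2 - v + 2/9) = 3*(3*v^2 - 11*v - 20)/(9*v^2 - 9*v + 2)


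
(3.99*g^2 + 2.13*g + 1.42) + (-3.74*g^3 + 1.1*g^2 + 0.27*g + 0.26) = -3.74*g^3 + 5.09*g^2 + 2.4*g + 1.68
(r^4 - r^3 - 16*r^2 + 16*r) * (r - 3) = r^5 - 4*r^4 - 13*r^3 + 64*r^2 - 48*r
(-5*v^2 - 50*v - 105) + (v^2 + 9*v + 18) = -4*v^2 - 41*v - 87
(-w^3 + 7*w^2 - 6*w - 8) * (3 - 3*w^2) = 3*w^5 - 21*w^4 + 15*w^3 + 45*w^2 - 18*w - 24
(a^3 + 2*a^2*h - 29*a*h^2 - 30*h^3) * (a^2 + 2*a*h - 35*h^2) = a^5 + 4*a^4*h - 60*a^3*h^2 - 158*a^2*h^3 + 955*a*h^4 + 1050*h^5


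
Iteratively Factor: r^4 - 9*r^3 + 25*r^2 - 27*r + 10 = (r - 1)*(r^3 - 8*r^2 + 17*r - 10) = (r - 5)*(r - 1)*(r^2 - 3*r + 2) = (r - 5)*(r - 1)^2*(r - 2)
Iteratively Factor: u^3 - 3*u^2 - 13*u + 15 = (u - 1)*(u^2 - 2*u - 15) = (u - 1)*(u + 3)*(u - 5)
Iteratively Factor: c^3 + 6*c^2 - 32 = (c + 4)*(c^2 + 2*c - 8) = (c + 4)^2*(c - 2)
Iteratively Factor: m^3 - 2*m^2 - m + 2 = (m - 1)*(m^2 - m - 2) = (m - 1)*(m + 1)*(m - 2)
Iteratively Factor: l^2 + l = (l + 1)*(l)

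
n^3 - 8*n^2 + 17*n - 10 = (n - 5)*(n - 2)*(n - 1)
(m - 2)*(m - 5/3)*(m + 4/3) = m^3 - 7*m^2/3 - 14*m/9 + 40/9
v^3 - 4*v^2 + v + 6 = (v - 3)*(v - 2)*(v + 1)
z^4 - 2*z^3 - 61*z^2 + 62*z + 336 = (z - 8)*(z - 3)*(z + 2)*(z + 7)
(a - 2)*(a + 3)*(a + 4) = a^3 + 5*a^2 - 2*a - 24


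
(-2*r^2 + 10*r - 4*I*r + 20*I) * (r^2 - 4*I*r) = -2*r^4 + 10*r^3 + 4*I*r^3 - 16*r^2 - 20*I*r^2 + 80*r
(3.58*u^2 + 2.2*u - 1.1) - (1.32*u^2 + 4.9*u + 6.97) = 2.26*u^2 - 2.7*u - 8.07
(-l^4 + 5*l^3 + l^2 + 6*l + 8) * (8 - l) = l^5 - 13*l^4 + 39*l^3 + 2*l^2 + 40*l + 64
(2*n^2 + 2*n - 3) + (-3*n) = 2*n^2 - n - 3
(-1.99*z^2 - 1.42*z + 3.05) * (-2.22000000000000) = 4.4178*z^2 + 3.1524*z - 6.771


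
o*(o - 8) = o^2 - 8*o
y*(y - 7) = y^2 - 7*y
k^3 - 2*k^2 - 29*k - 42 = (k - 7)*(k + 2)*(k + 3)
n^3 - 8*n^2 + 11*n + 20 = (n - 5)*(n - 4)*(n + 1)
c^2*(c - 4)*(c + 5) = c^4 + c^3 - 20*c^2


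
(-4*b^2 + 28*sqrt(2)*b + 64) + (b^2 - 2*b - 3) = -3*b^2 - 2*b + 28*sqrt(2)*b + 61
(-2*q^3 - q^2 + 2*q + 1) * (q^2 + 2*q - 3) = -2*q^5 - 5*q^4 + 6*q^3 + 8*q^2 - 4*q - 3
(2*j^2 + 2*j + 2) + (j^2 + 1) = 3*j^2 + 2*j + 3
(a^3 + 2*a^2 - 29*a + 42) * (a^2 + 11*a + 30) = a^5 + 13*a^4 + 23*a^3 - 217*a^2 - 408*a + 1260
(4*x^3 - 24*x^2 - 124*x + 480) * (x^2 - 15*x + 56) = 4*x^5 - 84*x^4 + 460*x^3 + 996*x^2 - 14144*x + 26880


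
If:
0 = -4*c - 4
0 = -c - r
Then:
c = -1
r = 1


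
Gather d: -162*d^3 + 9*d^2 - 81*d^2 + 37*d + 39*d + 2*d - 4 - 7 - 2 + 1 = -162*d^3 - 72*d^2 + 78*d - 12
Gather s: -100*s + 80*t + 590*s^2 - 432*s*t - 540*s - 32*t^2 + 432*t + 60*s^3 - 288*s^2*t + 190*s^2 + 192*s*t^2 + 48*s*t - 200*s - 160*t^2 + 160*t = 60*s^3 + s^2*(780 - 288*t) + s*(192*t^2 - 384*t - 840) - 192*t^2 + 672*t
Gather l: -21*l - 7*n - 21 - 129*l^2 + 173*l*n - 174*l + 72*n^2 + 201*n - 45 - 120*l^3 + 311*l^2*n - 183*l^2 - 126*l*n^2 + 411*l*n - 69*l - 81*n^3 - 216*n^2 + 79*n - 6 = -120*l^3 + l^2*(311*n - 312) + l*(-126*n^2 + 584*n - 264) - 81*n^3 - 144*n^2 + 273*n - 72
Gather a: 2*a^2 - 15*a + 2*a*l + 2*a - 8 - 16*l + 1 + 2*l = 2*a^2 + a*(2*l - 13) - 14*l - 7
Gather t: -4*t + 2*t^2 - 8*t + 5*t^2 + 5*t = 7*t^2 - 7*t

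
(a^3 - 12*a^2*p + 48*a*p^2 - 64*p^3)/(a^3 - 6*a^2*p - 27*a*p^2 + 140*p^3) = (-a^2 + 8*a*p - 16*p^2)/(-a^2 + 2*a*p + 35*p^2)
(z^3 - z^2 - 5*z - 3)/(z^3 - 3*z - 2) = (z - 3)/(z - 2)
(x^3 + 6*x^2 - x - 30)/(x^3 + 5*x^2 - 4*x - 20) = (x + 3)/(x + 2)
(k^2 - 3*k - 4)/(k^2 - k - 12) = (k + 1)/(k + 3)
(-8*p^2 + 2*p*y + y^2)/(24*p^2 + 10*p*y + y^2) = (-2*p + y)/(6*p + y)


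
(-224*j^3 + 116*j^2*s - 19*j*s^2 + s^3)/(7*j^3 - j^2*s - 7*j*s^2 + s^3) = (32*j^2 - 12*j*s + s^2)/(-j^2 + s^2)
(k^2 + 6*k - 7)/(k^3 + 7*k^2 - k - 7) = 1/(k + 1)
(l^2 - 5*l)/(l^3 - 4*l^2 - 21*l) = (5 - l)/(-l^2 + 4*l + 21)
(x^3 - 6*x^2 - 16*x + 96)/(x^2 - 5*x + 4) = (x^2 - 2*x - 24)/(x - 1)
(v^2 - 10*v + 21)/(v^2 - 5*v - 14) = (v - 3)/(v + 2)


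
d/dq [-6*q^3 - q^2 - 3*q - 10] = -18*q^2 - 2*q - 3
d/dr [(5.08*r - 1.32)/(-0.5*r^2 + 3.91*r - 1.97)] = (2.54*r^2 - 1.32*r - 4.8464)/(0.25*r^4 - 3.91*r^3 + 17.2581*r^2 - 15.4054*r + 3.8809)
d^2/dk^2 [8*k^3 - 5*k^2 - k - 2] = 48*k - 10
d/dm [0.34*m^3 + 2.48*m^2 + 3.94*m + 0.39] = 1.02*m^2 + 4.96*m + 3.94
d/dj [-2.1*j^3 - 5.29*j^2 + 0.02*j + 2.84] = -6.3*j^2 - 10.58*j + 0.02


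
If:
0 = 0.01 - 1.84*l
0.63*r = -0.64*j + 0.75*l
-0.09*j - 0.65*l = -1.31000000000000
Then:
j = 14.52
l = 0.01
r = -14.74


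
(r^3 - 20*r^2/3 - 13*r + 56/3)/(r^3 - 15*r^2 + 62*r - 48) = (r + 7/3)/(r - 6)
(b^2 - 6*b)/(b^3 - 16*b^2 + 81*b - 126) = b/(b^2 - 10*b + 21)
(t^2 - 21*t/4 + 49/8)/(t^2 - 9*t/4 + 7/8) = (2*t - 7)/(2*t - 1)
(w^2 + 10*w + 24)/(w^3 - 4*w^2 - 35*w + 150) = (w + 4)/(w^2 - 10*w + 25)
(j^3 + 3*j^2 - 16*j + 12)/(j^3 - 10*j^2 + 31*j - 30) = (j^2 + 5*j - 6)/(j^2 - 8*j + 15)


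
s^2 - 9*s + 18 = (s - 6)*(s - 3)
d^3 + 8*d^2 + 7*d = d*(d + 1)*(d + 7)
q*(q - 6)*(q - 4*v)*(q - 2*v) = q^4 - 6*q^3*v - 6*q^3 + 8*q^2*v^2 + 36*q^2*v - 48*q*v^2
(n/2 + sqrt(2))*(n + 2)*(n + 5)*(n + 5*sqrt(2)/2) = n^4/2 + 9*sqrt(2)*n^3/4 + 7*n^3/2 + 10*n^2 + 63*sqrt(2)*n^2/4 + 45*sqrt(2)*n/2 + 35*n + 50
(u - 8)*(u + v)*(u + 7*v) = u^3 + 8*u^2*v - 8*u^2 + 7*u*v^2 - 64*u*v - 56*v^2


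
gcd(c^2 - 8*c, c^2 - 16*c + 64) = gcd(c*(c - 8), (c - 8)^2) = c - 8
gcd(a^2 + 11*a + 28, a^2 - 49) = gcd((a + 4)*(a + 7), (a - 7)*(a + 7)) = a + 7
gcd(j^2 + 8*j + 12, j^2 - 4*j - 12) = j + 2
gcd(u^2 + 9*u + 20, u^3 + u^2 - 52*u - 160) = u^2 + 9*u + 20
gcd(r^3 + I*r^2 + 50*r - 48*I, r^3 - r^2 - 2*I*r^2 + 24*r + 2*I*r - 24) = r - 6*I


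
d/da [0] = 0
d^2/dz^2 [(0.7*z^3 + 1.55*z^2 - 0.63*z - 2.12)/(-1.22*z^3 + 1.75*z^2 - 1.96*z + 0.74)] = (-7.60304*z^6 + 15.669192*z^5 + 44.449236*z^4 - 105.362362*z^3 + 94.331412*z^2 - 39.341004*z + 10.927528)/(1.815848*z^9 - 7.8141*z^8 + 19.960542*z^7 - 33.771223*z^6 + 41.547156*z^5 - 37.584078*z^4 + 24.762952*z^3 - 11.403252*z^2 + 3.219888*z - 0.405224)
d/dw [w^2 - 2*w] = 2*w - 2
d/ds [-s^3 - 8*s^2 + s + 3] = -3*s^2 - 16*s + 1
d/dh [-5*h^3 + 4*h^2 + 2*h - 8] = -15*h^2 + 8*h + 2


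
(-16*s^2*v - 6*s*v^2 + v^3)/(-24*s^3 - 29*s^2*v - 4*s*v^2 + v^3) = v*(2*s + v)/(3*s^2 + 4*s*v + v^2)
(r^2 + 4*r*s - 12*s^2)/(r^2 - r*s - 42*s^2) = (r - 2*s)/(r - 7*s)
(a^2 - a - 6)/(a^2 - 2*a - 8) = (a - 3)/(a - 4)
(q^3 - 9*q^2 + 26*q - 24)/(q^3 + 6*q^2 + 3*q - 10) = (q^3 - 9*q^2 + 26*q - 24)/(q^3 + 6*q^2 + 3*q - 10)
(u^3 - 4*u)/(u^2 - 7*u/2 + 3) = 2*u*(u + 2)/(2*u - 3)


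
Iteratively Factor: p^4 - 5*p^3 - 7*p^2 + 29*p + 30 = (p - 3)*(p^3 - 2*p^2 - 13*p - 10) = (p - 3)*(p + 2)*(p^2 - 4*p - 5) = (p - 5)*(p - 3)*(p + 2)*(p + 1)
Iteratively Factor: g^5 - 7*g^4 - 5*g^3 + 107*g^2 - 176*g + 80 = (g - 5)*(g^4 - 2*g^3 - 15*g^2 + 32*g - 16) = (g - 5)*(g - 1)*(g^3 - g^2 - 16*g + 16) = (g - 5)*(g - 4)*(g - 1)*(g^2 + 3*g - 4) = (g - 5)*(g - 4)*(g - 1)*(g + 4)*(g - 1)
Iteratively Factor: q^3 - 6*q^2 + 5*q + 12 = (q - 3)*(q^2 - 3*q - 4) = (q - 3)*(q + 1)*(q - 4)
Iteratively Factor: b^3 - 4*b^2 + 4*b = (b - 2)*(b^2 - 2*b) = b*(b - 2)*(b - 2)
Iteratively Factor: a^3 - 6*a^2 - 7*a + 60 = (a - 5)*(a^2 - a - 12) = (a - 5)*(a + 3)*(a - 4)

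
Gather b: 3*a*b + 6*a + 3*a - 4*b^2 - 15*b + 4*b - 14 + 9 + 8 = 9*a - 4*b^2 + b*(3*a - 11) + 3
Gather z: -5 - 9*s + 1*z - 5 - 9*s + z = -18*s + 2*z - 10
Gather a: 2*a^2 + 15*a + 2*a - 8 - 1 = 2*a^2 + 17*a - 9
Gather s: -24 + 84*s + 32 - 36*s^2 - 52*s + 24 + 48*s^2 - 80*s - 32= 12*s^2 - 48*s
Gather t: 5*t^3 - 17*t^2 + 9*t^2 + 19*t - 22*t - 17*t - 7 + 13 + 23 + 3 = 5*t^3 - 8*t^2 - 20*t + 32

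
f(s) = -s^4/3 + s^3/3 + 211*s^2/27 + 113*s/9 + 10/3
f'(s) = -4*s^3/3 + s^2 + 422*s/27 + 113/9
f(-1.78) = 0.52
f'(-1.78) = -4.58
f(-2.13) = 1.96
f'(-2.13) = -3.31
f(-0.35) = -0.12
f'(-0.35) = 7.26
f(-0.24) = 0.76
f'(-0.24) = 8.88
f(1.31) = 32.96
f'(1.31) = 31.75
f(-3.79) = -18.92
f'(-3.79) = 40.27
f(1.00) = 23.70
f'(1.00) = 27.85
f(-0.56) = -1.34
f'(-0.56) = 4.35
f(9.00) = -1194.67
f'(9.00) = -737.78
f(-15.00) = -16426.67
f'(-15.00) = 4503.11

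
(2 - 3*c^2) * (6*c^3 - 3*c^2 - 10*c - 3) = -18*c^5 + 9*c^4 + 42*c^3 + 3*c^2 - 20*c - 6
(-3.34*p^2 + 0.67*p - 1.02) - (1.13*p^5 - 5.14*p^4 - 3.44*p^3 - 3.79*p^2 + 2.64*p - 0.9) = -1.13*p^5 + 5.14*p^4 + 3.44*p^3 + 0.45*p^2 - 1.97*p - 0.12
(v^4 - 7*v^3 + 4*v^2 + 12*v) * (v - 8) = v^5 - 15*v^4 + 60*v^3 - 20*v^2 - 96*v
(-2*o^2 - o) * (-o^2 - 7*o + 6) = 2*o^4 + 15*o^3 - 5*o^2 - 6*o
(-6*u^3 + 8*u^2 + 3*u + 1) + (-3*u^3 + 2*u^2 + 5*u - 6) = -9*u^3 + 10*u^2 + 8*u - 5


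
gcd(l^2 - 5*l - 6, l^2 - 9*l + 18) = l - 6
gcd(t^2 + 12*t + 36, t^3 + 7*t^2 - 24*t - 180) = t^2 + 12*t + 36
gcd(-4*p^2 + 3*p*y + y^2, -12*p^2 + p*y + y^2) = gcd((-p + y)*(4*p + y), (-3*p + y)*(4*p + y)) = 4*p + y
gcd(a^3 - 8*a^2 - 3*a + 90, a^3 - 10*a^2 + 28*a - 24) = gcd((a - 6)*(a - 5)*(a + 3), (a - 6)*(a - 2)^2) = a - 6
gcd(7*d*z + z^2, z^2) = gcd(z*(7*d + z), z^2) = z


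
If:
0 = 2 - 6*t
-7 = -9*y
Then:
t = 1/3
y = 7/9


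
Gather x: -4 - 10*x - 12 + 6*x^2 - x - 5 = 6*x^2 - 11*x - 21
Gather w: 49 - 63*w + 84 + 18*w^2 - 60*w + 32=18*w^2 - 123*w + 165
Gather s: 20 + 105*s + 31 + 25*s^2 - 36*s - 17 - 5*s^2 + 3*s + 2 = 20*s^2 + 72*s + 36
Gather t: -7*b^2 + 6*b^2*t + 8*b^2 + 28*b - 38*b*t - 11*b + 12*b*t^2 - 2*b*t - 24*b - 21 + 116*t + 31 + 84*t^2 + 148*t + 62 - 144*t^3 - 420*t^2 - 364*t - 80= b^2 - 7*b - 144*t^3 + t^2*(12*b - 336) + t*(6*b^2 - 40*b - 100) - 8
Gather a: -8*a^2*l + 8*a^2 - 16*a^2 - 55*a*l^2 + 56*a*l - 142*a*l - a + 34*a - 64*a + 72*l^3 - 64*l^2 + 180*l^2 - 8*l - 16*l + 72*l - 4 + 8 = a^2*(-8*l - 8) + a*(-55*l^2 - 86*l - 31) + 72*l^3 + 116*l^2 + 48*l + 4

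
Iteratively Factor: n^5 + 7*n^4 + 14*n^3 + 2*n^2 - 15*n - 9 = (n + 3)*(n^4 + 4*n^3 + 2*n^2 - 4*n - 3) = (n + 1)*(n + 3)*(n^3 + 3*n^2 - n - 3) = (n - 1)*(n + 1)*(n + 3)*(n^2 + 4*n + 3) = (n - 1)*(n + 1)^2*(n + 3)*(n + 3)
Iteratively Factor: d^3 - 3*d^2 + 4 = (d + 1)*(d^2 - 4*d + 4) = (d - 2)*(d + 1)*(d - 2)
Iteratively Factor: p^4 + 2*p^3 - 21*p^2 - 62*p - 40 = (p - 5)*(p^3 + 7*p^2 + 14*p + 8) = (p - 5)*(p + 2)*(p^2 + 5*p + 4) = (p - 5)*(p + 2)*(p + 4)*(p + 1)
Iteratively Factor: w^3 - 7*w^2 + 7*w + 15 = (w - 3)*(w^2 - 4*w - 5) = (w - 3)*(w + 1)*(w - 5)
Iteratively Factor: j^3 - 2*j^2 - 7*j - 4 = (j - 4)*(j^2 + 2*j + 1) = (j - 4)*(j + 1)*(j + 1)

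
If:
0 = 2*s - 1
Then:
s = 1/2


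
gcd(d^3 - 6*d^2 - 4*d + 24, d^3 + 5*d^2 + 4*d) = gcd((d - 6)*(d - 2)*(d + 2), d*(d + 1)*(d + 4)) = 1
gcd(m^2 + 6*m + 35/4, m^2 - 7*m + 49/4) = 1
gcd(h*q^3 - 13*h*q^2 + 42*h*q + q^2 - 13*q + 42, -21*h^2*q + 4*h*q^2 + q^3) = 1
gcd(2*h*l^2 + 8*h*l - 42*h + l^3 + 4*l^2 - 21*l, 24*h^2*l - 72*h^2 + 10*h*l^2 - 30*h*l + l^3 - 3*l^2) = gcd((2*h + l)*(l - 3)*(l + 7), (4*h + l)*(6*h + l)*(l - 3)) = l - 3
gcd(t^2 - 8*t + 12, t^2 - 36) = t - 6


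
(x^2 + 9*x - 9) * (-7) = -7*x^2 - 63*x + 63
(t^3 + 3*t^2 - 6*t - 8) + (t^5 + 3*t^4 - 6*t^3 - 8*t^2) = t^5 + 3*t^4 - 5*t^3 - 5*t^2 - 6*t - 8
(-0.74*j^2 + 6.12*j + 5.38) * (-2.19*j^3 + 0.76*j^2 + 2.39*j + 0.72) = 1.6206*j^5 - 13.9652*j^4 - 8.8996*j^3 + 18.1828*j^2 + 17.2646*j + 3.8736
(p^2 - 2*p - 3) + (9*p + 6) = p^2 + 7*p + 3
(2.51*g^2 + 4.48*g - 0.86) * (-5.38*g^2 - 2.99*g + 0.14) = -13.5038*g^4 - 31.6073*g^3 - 8.417*g^2 + 3.1986*g - 0.1204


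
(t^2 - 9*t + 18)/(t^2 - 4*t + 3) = (t - 6)/(t - 1)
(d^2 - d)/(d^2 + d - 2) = d/(d + 2)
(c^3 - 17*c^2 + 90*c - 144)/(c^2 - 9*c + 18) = c - 8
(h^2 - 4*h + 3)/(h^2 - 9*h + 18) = (h - 1)/(h - 6)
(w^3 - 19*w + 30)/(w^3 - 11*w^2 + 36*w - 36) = (w + 5)/(w - 6)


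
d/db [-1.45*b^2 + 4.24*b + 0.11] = 4.24 - 2.9*b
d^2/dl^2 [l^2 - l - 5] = 2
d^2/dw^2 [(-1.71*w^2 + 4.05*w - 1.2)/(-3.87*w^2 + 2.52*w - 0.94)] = (-2.8421709430404e-14*w^4 - 87.959682*w^3 + 70.509852*w^2 + 18.18126*w - 9.655128)/(57.960603*w^6 - 113.225364*w^5 + 115.963002*w^4 - 71.006544*w^3 + 28.166724*w^2 - 6.680016*w + 0.830584)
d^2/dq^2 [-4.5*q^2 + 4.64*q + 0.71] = -9.00000000000000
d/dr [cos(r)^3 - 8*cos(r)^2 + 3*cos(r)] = (-3*cos(r)^2 + 16*cos(r) - 3)*sin(r)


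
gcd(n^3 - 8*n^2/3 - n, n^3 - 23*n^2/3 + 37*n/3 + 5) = n^2 - 8*n/3 - 1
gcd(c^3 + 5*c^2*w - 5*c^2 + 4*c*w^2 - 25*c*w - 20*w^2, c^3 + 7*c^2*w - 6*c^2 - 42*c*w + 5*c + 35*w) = c - 5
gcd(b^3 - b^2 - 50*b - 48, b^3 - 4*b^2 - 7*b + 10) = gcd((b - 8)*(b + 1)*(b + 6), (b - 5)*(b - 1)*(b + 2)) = 1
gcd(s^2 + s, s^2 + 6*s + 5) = s + 1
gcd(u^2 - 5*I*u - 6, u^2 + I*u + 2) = 1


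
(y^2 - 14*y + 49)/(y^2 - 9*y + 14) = (y - 7)/(y - 2)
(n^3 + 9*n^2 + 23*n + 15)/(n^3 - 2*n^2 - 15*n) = (n^2 + 6*n + 5)/(n*(n - 5))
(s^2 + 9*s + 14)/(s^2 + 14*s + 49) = (s + 2)/(s + 7)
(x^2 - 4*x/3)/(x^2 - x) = (x - 4/3)/(x - 1)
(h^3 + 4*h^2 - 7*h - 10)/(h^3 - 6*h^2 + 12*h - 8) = (h^2 + 6*h + 5)/(h^2 - 4*h + 4)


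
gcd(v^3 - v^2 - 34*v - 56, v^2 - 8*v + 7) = v - 7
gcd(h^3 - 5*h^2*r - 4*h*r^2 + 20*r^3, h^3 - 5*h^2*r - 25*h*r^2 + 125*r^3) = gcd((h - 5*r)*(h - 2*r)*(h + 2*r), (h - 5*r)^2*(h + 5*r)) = -h + 5*r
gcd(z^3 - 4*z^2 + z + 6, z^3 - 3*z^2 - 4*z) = z + 1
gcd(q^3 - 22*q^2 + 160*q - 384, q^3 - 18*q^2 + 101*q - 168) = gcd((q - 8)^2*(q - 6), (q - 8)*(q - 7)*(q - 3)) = q - 8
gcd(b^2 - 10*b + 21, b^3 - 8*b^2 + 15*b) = b - 3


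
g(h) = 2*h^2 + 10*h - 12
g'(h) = 4*h + 10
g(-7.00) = 16.00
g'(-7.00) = -18.00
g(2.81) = 31.89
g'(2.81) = 21.24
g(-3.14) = -23.68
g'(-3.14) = -2.56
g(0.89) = -1.52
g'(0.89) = 13.56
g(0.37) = -8.03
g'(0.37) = 11.48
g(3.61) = 50.16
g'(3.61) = 24.44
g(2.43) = 24.11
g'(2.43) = 19.72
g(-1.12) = -20.69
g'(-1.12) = 5.52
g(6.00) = 120.00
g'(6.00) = 34.00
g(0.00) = -12.00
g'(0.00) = 10.00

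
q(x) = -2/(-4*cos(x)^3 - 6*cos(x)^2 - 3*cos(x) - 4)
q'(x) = -2*(-12*sin(x)*cos(x)^2 - 12*sin(x)*cos(x) - 3*sin(x))/(-4*cos(x)^3 - 6*cos(x)^2 - 3*cos(x) - 4)^2 = 6*(2*cos(x) + 1)^2*sin(x)/(6*cos(x) + 3*cos(2*x) + cos(3*x) + 7)^2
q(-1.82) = 0.56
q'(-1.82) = -0.12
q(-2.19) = 0.57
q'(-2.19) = -0.01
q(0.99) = 0.25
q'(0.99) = 0.34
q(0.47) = 0.14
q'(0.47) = 0.10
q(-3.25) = 0.66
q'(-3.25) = 0.07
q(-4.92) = 0.41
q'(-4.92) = 0.49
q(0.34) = 0.13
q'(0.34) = 0.07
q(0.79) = 0.19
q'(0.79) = 0.23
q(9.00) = 0.62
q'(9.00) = 0.16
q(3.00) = 0.66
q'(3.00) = 0.09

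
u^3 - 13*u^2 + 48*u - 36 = (u - 6)^2*(u - 1)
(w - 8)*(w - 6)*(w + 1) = w^3 - 13*w^2 + 34*w + 48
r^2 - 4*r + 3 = (r - 3)*(r - 1)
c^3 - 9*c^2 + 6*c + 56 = (c - 7)*(c - 4)*(c + 2)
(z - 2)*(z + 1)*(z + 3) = z^3 + 2*z^2 - 5*z - 6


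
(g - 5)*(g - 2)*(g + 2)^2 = g^4 - 3*g^3 - 14*g^2 + 12*g + 40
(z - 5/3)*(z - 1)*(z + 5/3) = z^3 - z^2 - 25*z/9 + 25/9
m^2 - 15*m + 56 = (m - 8)*(m - 7)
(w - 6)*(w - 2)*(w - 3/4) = w^3 - 35*w^2/4 + 18*w - 9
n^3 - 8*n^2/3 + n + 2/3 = (n - 2)*(n - 1)*(n + 1/3)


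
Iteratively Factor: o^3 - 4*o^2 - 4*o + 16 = (o + 2)*(o^2 - 6*o + 8) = (o - 4)*(o + 2)*(o - 2)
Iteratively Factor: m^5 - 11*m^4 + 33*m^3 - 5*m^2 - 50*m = (m)*(m^4 - 11*m^3 + 33*m^2 - 5*m - 50) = m*(m - 5)*(m^3 - 6*m^2 + 3*m + 10) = m*(m - 5)^2*(m^2 - m - 2) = m*(m - 5)^2*(m - 2)*(m + 1)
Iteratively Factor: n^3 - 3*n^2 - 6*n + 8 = (n - 4)*(n^2 + n - 2) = (n - 4)*(n + 2)*(n - 1)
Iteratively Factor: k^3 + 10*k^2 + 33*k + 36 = (k + 3)*(k^2 + 7*k + 12) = (k + 3)^2*(k + 4)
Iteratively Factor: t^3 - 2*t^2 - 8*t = (t + 2)*(t^2 - 4*t) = t*(t + 2)*(t - 4)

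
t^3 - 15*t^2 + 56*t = t*(t - 8)*(t - 7)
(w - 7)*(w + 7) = w^2 - 49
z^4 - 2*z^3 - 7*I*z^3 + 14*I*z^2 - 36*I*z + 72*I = (z - 2)*(z - 6*I)*(z - 3*I)*(z + 2*I)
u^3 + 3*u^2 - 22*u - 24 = (u - 4)*(u + 1)*(u + 6)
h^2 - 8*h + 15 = (h - 5)*(h - 3)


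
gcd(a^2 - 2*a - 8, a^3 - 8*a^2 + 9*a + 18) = 1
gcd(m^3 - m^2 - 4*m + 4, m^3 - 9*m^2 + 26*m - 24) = m - 2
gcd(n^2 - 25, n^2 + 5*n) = n + 5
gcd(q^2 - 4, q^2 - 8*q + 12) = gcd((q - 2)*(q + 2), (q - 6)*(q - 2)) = q - 2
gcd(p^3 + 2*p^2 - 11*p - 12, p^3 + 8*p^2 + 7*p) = p + 1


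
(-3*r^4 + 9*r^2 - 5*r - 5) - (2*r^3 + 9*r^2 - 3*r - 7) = -3*r^4 - 2*r^3 - 2*r + 2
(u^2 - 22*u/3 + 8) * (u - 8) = u^3 - 46*u^2/3 + 200*u/3 - 64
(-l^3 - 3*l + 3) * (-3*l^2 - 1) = 3*l^5 + 10*l^3 - 9*l^2 + 3*l - 3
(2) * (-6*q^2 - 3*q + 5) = -12*q^2 - 6*q + 10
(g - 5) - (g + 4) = -9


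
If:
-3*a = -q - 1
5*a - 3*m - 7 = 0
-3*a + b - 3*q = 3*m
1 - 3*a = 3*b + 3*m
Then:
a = 38/59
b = 56/59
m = -223/177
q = 55/59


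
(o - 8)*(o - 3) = o^2 - 11*o + 24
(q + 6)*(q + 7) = q^2 + 13*q + 42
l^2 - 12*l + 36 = (l - 6)^2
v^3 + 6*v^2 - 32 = (v - 2)*(v + 4)^2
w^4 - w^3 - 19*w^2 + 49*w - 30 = (w - 3)*(w - 2)*(w - 1)*(w + 5)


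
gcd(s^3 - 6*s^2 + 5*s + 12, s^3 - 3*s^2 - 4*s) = s^2 - 3*s - 4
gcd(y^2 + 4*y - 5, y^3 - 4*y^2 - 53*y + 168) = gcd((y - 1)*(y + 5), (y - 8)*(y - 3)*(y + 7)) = 1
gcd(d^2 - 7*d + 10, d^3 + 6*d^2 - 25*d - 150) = d - 5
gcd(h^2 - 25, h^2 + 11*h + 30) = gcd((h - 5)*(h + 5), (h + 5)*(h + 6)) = h + 5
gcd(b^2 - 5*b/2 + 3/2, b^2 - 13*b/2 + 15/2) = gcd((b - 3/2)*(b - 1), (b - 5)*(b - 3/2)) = b - 3/2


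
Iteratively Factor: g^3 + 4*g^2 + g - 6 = (g + 2)*(g^2 + 2*g - 3) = (g + 2)*(g + 3)*(g - 1)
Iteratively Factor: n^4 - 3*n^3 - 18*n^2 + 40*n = (n)*(n^3 - 3*n^2 - 18*n + 40) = n*(n + 4)*(n^2 - 7*n + 10) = n*(n - 5)*(n + 4)*(n - 2)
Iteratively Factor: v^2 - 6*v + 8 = (v - 2)*(v - 4)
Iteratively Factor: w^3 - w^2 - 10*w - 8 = (w - 4)*(w^2 + 3*w + 2) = (w - 4)*(w + 1)*(w + 2)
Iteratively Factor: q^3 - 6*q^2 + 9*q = (q)*(q^2 - 6*q + 9) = q*(q - 3)*(q - 3)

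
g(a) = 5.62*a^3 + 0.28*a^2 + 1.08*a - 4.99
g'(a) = 16.86*a^2 + 0.56*a + 1.08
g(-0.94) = -10.43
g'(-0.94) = 15.45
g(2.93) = 141.94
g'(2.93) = 147.46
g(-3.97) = -356.51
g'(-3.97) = 264.59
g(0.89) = 0.15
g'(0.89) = 14.93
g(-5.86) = -1132.62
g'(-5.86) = 576.76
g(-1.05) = -12.32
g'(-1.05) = 19.08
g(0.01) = -4.98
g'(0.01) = 1.09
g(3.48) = 239.01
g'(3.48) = 207.21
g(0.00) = -4.99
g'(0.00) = 1.08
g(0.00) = -4.99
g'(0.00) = 1.08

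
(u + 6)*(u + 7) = u^2 + 13*u + 42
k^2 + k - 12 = (k - 3)*(k + 4)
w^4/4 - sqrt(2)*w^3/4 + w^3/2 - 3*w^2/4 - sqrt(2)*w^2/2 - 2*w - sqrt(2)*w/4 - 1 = (w/2 + 1/2)*(w/2 + sqrt(2)/2)*(w + 1)*(w - 2*sqrt(2))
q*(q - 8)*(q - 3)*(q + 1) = q^4 - 10*q^3 + 13*q^2 + 24*q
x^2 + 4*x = x*(x + 4)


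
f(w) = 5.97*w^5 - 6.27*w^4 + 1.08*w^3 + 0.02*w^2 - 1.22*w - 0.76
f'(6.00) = 33383.98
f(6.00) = 38522.72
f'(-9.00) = 214390.03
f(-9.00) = -394435.48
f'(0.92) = 3.41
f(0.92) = -1.58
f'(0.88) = 2.13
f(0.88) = -1.69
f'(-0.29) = -0.14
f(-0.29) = -0.49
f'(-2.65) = 1960.22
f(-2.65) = -1106.89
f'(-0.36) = 0.86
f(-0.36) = -0.51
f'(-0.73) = 18.71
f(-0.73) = -3.30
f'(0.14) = -1.21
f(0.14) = -0.93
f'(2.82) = 1349.95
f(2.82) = 688.34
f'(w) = 29.85*w^4 - 25.08*w^3 + 3.24*w^2 + 0.04*w - 1.22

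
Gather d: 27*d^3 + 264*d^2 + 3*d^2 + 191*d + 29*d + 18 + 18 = 27*d^3 + 267*d^2 + 220*d + 36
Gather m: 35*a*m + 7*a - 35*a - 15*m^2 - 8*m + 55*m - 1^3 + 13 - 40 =-28*a - 15*m^2 + m*(35*a + 47) - 28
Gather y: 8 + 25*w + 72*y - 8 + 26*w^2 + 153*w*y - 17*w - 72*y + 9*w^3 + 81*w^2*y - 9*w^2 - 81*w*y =9*w^3 + 17*w^2 + 8*w + y*(81*w^2 + 72*w)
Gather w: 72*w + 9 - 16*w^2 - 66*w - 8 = -16*w^2 + 6*w + 1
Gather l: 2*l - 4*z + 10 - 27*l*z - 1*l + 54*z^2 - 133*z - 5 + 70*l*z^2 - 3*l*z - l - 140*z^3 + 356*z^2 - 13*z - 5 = l*(70*z^2 - 30*z) - 140*z^3 + 410*z^2 - 150*z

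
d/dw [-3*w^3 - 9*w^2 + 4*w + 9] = -9*w^2 - 18*w + 4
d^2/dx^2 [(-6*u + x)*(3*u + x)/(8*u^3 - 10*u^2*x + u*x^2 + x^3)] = 2*(-1832*u^6 + 1044*u^5*x + 606*u^4*x^2 - 223*u^3*x^3 - 87*u^2*x^4 - 9*u*x^5 + x^6)/(512*u^9 - 1920*u^8*x + 2592*u^7*x^2 - 1288*u^6*x^3 - 156*u^5*x^4 + 318*u^4*x^5 - 35*u^3*x^6 - 27*u^2*x^7 + 3*u*x^8 + x^9)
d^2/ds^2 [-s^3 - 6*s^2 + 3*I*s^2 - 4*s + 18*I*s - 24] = -6*s - 12 + 6*I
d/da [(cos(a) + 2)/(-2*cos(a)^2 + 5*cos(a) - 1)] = (-8*cos(a) - cos(2*a) + 10)*sin(a)/(-5*cos(a) + cos(2*a) + 2)^2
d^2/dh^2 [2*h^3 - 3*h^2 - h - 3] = 12*h - 6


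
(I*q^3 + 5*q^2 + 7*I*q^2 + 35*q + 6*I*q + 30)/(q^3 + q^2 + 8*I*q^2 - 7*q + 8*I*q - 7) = (I*q^2 + q*(5 + 6*I) + 30)/(q^2 + 8*I*q - 7)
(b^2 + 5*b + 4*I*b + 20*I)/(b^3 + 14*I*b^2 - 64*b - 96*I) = (b + 5)/(b^2 + 10*I*b - 24)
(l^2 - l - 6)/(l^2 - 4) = (l - 3)/(l - 2)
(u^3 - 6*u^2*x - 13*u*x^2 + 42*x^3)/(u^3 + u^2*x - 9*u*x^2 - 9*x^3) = (-u^2 + 9*u*x - 14*x^2)/(-u^2 + 2*u*x + 3*x^2)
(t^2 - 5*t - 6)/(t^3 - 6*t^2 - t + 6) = 1/(t - 1)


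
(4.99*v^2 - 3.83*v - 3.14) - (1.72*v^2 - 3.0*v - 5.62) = 3.27*v^2 - 0.83*v + 2.48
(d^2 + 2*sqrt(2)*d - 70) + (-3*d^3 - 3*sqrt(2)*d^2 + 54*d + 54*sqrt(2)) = -3*d^3 - 3*sqrt(2)*d^2 + d^2 + 2*sqrt(2)*d + 54*d - 70 + 54*sqrt(2)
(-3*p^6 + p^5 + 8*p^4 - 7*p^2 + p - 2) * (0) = 0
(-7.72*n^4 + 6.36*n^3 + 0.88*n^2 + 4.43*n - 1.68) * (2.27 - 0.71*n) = 5.4812*n^5 - 22.04*n^4 + 13.8124*n^3 - 1.1477*n^2 + 11.2489*n - 3.8136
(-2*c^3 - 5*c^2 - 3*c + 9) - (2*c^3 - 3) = -4*c^3 - 5*c^2 - 3*c + 12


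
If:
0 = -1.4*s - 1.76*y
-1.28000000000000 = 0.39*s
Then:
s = -3.28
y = 2.61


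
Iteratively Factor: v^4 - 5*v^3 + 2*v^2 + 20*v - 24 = (v - 3)*(v^3 - 2*v^2 - 4*v + 8) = (v - 3)*(v + 2)*(v^2 - 4*v + 4) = (v - 3)*(v - 2)*(v + 2)*(v - 2)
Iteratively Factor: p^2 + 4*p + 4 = (p + 2)*(p + 2)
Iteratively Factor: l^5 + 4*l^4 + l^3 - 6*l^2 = (l + 3)*(l^4 + l^3 - 2*l^2) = l*(l + 3)*(l^3 + l^2 - 2*l) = l*(l + 2)*(l + 3)*(l^2 - l) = l*(l - 1)*(l + 2)*(l + 3)*(l)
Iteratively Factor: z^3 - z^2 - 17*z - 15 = (z + 1)*(z^2 - 2*z - 15) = (z - 5)*(z + 1)*(z + 3)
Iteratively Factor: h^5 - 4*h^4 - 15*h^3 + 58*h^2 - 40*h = (h)*(h^4 - 4*h^3 - 15*h^2 + 58*h - 40) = h*(h - 2)*(h^3 - 2*h^2 - 19*h + 20) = h*(h - 2)*(h + 4)*(h^2 - 6*h + 5) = h*(h - 5)*(h - 2)*(h + 4)*(h - 1)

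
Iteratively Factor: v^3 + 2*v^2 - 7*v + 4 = (v - 1)*(v^2 + 3*v - 4) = (v - 1)^2*(v + 4)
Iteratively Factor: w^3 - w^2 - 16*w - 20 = (w - 5)*(w^2 + 4*w + 4) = (w - 5)*(w + 2)*(w + 2)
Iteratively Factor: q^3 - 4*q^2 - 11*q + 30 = (q - 2)*(q^2 - 2*q - 15) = (q - 5)*(q - 2)*(q + 3)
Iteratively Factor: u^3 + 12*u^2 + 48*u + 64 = (u + 4)*(u^2 + 8*u + 16) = (u + 4)^2*(u + 4)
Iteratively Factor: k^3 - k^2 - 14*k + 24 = (k - 2)*(k^2 + k - 12) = (k - 3)*(k - 2)*(k + 4)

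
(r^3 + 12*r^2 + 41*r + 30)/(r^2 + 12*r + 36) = (r^2 + 6*r + 5)/(r + 6)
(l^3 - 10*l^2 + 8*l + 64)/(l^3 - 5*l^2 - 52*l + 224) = (l + 2)/(l + 7)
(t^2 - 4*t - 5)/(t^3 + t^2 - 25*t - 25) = 1/(t + 5)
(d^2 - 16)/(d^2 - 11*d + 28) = (d + 4)/(d - 7)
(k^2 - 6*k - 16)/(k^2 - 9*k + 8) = (k + 2)/(k - 1)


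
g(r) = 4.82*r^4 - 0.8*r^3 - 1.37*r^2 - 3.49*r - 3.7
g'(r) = 19.28*r^3 - 2.4*r^2 - 2.74*r - 3.49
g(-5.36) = 4077.22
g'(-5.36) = -3026.69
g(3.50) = 656.30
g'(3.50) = 784.15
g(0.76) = -5.89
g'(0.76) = 1.50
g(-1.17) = 8.82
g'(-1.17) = -34.45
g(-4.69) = 2397.12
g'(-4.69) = -2032.39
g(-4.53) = 2088.10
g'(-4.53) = -1832.59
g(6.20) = 6853.53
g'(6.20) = 4482.23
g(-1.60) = 33.24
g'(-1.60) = -84.22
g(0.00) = -3.70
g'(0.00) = -3.49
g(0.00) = -3.70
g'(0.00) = -3.49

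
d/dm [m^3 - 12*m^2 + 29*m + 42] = 3*m^2 - 24*m + 29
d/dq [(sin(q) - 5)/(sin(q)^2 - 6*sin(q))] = (-cos(q) + 10/tan(q) - 30*cos(q)/sin(q)^2)/(sin(q) - 6)^2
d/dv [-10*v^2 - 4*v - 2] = -20*v - 4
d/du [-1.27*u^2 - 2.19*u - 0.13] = -2.54*u - 2.19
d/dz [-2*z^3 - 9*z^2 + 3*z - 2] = -6*z^2 - 18*z + 3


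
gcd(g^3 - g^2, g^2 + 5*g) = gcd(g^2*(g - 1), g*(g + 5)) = g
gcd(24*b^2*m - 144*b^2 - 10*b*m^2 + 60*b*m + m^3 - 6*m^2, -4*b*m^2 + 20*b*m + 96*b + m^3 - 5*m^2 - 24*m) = 4*b - m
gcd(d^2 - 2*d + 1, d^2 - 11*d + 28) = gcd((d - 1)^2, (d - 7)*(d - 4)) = 1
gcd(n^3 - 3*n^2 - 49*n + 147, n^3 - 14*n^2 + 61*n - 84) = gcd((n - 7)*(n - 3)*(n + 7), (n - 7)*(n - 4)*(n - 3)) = n^2 - 10*n + 21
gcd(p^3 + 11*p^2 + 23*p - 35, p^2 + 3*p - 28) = p + 7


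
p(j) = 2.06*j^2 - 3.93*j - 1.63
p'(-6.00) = -28.65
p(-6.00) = 96.11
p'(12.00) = 45.51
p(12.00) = 247.85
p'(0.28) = -2.78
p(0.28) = -2.57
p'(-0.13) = -4.47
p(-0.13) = -1.08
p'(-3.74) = -19.34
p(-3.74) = 41.88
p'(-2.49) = -14.19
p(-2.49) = 20.93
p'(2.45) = 6.16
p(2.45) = 1.11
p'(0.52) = -1.79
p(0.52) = -3.12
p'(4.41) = 14.24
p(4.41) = 21.10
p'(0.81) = -0.59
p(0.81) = -3.46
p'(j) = 4.12*j - 3.93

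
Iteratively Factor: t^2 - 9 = (t - 3)*(t + 3)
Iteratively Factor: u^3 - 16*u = (u)*(u^2 - 16) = u*(u - 4)*(u + 4)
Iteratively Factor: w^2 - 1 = (w - 1)*(w + 1)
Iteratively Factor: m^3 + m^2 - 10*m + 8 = (m - 2)*(m^2 + 3*m - 4) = (m - 2)*(m - 1)*(m + 4)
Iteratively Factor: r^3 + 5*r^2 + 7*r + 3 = (r + 3)*(r^2 + 2*r + 1) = (r + 1)*(r + 3)*(r + 1)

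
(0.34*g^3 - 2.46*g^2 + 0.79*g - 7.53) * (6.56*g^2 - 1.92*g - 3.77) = 2.2304*g^5 - 16.7904*g^4 + 8.6238*g^3 - 41.6394*g^2 + 11.4793*g + 28.3881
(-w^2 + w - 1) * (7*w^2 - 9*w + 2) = -7*w^4 + 16*w^3 - 18*w^2 + 11*w - 2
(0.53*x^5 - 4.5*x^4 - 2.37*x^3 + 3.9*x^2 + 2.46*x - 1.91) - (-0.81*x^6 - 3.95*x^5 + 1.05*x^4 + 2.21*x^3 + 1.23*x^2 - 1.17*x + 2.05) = 0.81*x^6 + 4.48*x^5 - 5.55*x^4 - 4.58*x^3 + 2.67*x^2 + 3.63*x - 3.96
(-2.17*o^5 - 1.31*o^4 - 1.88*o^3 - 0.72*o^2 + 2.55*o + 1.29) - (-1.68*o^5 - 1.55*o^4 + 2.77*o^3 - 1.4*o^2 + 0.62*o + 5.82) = -0.49*o^5 + 0.24*o^4 - 4.65*o^3 + 0.68*o^2 + 1.93*o - 4.53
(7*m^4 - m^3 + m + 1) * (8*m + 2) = 56*m^5 + 6*m^4 - 2*m^3 + 8*m^2 + 10*m + 2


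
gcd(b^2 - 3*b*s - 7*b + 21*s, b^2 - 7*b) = b - 7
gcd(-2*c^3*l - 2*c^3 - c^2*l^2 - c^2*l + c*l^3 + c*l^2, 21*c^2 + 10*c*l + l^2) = 1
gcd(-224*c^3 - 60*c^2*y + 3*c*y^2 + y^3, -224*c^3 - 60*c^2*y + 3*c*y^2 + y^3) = -224*c^3 - 60*c^2*y + 3*c*y^2 + y^3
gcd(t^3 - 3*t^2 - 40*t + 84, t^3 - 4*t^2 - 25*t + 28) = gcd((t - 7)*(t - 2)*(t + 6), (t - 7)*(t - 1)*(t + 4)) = t - 7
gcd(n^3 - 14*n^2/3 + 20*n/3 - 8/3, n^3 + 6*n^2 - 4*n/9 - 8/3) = n - 2/3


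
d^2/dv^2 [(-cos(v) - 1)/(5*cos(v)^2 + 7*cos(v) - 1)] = 2*(225*(1 - cos(2*v))^2*cos(v) + 65*(1 - cos(2*v))^2 - 723*cos(v) + 112*cos(2*v) + 285*cos(3*v) - 50*cos(5*v) - 636)/(14*cos(v) + 5*cos(2*v) + 3)^3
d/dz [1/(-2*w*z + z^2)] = 2*(w - z)/(z^2*(2*w - z)^2)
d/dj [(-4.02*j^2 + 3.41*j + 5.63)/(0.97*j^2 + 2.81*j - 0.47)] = (-14.6039*j^2 - 7.1434*j - 17.423)/(0.9409*j^4 + 5.4514*j^3 + 6.9843*j^2 - 2.6414*j + 0.2209)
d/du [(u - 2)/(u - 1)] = (u - 1)^(-2)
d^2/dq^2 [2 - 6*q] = 0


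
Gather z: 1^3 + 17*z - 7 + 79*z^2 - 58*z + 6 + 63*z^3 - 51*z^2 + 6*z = 63*z^3 + 28*z^2 - 35*z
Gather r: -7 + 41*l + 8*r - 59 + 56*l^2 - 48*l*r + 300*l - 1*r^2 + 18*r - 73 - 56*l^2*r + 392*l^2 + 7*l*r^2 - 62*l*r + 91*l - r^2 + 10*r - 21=448*l^2 + 432*l + r^2*(7*l - 2) + r*(-56*l^2 - 110*l + 36) - 160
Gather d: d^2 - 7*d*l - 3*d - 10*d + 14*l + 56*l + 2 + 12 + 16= d^2 + d*(-7*l - 13) + 70*l + 30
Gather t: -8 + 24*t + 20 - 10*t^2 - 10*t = -10*t^2 + 14*t + 12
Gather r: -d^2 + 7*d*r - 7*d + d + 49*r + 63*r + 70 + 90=-d^2 - 6*d + r*(7*d + 112) + 160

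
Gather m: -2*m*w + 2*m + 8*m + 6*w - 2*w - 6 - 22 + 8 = m*(10 - 2*w) + 4*w - 20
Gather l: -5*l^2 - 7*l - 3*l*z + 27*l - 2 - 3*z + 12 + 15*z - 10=-5*l^2 + l*(20 - 3*z) + 12*z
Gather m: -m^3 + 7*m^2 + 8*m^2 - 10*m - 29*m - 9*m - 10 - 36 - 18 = -m^3 + 15*m^2 - 48*m - 64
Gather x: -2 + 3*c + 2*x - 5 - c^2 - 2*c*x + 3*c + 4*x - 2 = -c^2 + 6*c + x*(6 - 2*c) - 9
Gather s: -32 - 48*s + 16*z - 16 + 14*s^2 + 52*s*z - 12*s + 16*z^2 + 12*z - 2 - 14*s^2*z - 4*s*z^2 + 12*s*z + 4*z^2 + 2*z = s^2*(14 - 14*z) + s*(-4*z^2 + 64*z - 60) + 20*z^2 + 30*z - 50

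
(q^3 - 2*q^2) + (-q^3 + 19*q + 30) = -2*q^2 + 19*q + 30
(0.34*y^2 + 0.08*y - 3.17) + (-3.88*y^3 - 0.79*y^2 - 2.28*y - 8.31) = -3.88*y^3 - 0.45*y^2 - 2.2*y - 11.48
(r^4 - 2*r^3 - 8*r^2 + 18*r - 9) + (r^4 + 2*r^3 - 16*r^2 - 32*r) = 2*r^4 - 24*r^2 - 14*r - 9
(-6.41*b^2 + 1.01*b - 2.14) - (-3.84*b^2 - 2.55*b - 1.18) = -2.57*b^2 + 3.56*b - 0.96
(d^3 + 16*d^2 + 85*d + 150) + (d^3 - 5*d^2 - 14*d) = 2*d^3 + 11*d^2 + 71*d + 150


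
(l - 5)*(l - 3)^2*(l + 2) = l^4 - 9*l^3 + 17*l^2 + 33*l - 90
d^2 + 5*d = d*(d + 5)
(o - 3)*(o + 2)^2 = o^3 + o^2 - 8*o - 12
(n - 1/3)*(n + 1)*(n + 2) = n^3 + 8*n^2/3 + n - 2/3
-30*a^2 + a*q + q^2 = (-5*a + q)*(6*a + q)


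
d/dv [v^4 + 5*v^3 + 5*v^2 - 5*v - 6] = 4*v^3 + 15*v^2 + 10*v - 5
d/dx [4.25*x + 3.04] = 4.25000000000000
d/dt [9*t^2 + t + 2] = 18*t + 1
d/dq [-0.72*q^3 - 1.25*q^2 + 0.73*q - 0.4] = -2.16*q^2 - 2.5*q + 0.73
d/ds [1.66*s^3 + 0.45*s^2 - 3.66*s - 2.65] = 4.98*s^2 + 0.9*s - 3.66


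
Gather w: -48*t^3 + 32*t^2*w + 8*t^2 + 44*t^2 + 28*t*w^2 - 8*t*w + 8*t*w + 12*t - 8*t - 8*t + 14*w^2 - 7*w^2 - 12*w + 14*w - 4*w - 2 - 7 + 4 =-48*t^3 + 52*t^2 - 4*t + w^2*(28*t + 7) + w*(32*t^2 - 2) - 5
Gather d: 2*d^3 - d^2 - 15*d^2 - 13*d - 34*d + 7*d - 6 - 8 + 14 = 2*d^3 - 16*d^2 - 40*d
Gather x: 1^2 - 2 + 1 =0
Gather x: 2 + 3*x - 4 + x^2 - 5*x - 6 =x^2 - 2*x - 8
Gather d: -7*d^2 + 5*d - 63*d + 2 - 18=-7*d^2 - 58*d - 16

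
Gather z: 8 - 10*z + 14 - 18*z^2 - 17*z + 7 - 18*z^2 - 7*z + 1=-36*z^2 - 34*z + 30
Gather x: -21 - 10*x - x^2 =-x^2 - 10*x - 21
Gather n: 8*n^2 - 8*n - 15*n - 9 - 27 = 8*n^2 - 23*n - 36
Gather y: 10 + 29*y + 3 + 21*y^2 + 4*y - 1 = 21*y^2 + 33*y + 12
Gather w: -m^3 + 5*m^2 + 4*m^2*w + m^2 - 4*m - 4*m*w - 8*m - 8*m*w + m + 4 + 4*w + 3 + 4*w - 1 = -m^3 + 6*m^2 - 11*m + w*(4*m^2 - 12*m + 8) + 6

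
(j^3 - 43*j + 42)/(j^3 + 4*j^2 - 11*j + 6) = (j^2 + j - 42)/(j^2 + 5*j - 6)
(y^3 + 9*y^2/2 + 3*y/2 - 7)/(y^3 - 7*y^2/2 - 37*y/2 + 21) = (y + 2)/(y - 6)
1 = 1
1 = 1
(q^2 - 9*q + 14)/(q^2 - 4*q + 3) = (q^2 - 9*q + 14)/(q^2 - 4*q + 3)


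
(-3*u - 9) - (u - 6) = -4*u - 3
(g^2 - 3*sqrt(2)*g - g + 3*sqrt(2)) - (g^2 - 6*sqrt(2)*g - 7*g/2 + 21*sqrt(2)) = 5*g/2 + 3*sqrt(2)*g - 18*sqrt(2)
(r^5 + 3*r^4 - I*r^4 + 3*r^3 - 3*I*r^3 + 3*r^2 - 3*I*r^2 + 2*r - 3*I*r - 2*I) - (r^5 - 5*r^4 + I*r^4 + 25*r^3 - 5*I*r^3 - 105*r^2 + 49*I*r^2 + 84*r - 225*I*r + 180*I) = 8*r^4 - 2*I*r^4 - 22*r^3 + 2*I*r^3 + 108*r^2 - 52*I*r^2 - 82*r + 222*I*r - 182*I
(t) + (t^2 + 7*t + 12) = t^2 + 8*t + 12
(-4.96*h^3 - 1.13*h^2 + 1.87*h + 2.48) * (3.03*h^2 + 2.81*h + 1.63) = -15.0288*h^5 - 17.3615*h^4 - 5.594*h^3 + 10.9272*h^2 + 10.0169*h + 4.0424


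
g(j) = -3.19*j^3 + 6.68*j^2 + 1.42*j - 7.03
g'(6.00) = -262.94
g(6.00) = -447.07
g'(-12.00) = -1536.98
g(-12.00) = 6450.17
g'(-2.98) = -123.38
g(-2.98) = 132.48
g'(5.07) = -176.84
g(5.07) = -243.85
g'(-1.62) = -45.34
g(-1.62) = 21.76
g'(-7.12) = -578.85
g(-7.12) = 1472.91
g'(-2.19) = -73.74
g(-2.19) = 55.40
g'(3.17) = -52.40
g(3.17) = -37.02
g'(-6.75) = -524.79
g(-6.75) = 1268.82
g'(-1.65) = -46.68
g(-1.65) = 23.14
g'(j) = -9.57*j^2 + 13.36*j + 1.42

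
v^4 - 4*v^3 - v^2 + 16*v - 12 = (v - 3)*(v - 2)*(v - 1)*(v + 2)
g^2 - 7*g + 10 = (g - 5)*(g - 2)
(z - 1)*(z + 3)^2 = z^3 + 5*z^2 + 3*z - 9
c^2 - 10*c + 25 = (c - 5)^2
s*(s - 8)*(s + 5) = s^3 - 3*s^2 - 40*s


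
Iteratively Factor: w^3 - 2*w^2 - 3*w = (w)*(w^2 - 2*w - 3) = w*(w + 1)*(w - 3)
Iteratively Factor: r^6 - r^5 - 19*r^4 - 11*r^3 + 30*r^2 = (r)*(r^5 - r^4 - 19*r^3 - 11*r^2 + 30*r) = r*(r - 1)*(r^4 - 19*r^2 - 30*r) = r^2*(r - 1)*(r^3 - 19*r - 30) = r^2*(r - 1)*(r + 3)*(r^2 - 3*r - 10) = r^2*(r - 1)*(r + 2)*(r + 3)*(r - 5)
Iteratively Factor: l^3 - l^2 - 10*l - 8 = (l + 2)*(l^2 - 3*l - 4) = (l - 4)*(l + 2)*(l + 1)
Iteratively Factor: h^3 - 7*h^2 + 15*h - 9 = (h - 1)*(h^2 - 6*h + 9) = (h - 3)*(h - 1)*(h - 3)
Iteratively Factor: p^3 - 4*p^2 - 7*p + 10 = (p - 1)*(p^2 - 3*p - 10) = (p - 5)*(p - 1)*(p + 2)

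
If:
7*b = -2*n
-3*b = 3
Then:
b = -1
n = 7/2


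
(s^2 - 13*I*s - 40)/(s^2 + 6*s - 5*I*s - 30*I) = (s - 8*I)/(s + 6)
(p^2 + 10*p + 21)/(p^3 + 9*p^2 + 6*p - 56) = (p + 3)/(p^2 + 2*p - 8)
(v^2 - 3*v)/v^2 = (v - 3)/v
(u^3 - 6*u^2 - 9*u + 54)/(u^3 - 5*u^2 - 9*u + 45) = (u - 6)/(u - 5)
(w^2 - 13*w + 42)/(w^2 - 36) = (w - 7)/(w + 6)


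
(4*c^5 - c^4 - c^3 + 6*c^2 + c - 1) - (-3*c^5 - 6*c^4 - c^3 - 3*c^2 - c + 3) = 7*c^5 + 5*c^4 + 9*c^2 + 2*c - 4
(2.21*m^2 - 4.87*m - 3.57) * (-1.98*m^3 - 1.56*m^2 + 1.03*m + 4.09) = -4.3758*m^5 + 6.195*m^4 + 16.9421*m^3 + 9.592*m^2 - 23.5954*m - 14.6013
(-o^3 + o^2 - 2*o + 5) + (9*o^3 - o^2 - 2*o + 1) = 8*o^3 - 4*o + 6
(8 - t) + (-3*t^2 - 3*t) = -3*t^2 - 4*t + 8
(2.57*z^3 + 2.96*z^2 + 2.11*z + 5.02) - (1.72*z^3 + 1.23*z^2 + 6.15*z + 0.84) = 0.85*z^3 + 1.73*z^2 - 4.04*z + 4.18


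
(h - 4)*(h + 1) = h^2 - 3*h - 4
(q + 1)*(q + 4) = q^2 + 5*q + 4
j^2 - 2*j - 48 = (j - 8)*(j + 6)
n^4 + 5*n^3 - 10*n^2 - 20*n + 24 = (n - 2)*(n - 1)*(n + 2)*(n + 6)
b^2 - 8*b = b*(b - 8)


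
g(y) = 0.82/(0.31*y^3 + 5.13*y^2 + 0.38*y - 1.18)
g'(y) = 0.82*(-0.93*y^2 - 10.26*y - 0.38)/(0.31*y^3 + 5.13*y^2 + 0.38*y - 1.18)^2 = (-0.7626*y^2 - 8.4132*y - 0.3116)/(0.31*y^3 + 5.13*y^2 + 0.38*y - 1.18)^2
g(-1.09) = 0.20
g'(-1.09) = 0.47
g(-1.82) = 0.06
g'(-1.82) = 0.07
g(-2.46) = 0.03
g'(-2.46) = 0.03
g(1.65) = 0.06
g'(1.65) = -0.07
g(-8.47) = 0.00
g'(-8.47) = 0.00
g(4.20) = 0.01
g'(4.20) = -0.00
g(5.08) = 0.00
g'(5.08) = -0.00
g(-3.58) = 0.02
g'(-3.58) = 0.01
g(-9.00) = 0.00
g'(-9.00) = 0.00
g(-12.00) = 0.00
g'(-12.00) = -0.00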